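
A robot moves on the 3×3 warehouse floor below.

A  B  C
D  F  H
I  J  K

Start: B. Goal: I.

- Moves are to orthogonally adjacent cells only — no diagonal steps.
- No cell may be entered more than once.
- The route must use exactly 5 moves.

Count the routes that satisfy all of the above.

Need simple routes of exactly 5 moves from B to I (Manhattan distance 3, so 1 moves are spent on a detour and 1 undoing it).
Enumerating: B F H K J I | B A D F J I | B C H K J I | B C H F J I | B C H F D I.
That gives 5 routes.

5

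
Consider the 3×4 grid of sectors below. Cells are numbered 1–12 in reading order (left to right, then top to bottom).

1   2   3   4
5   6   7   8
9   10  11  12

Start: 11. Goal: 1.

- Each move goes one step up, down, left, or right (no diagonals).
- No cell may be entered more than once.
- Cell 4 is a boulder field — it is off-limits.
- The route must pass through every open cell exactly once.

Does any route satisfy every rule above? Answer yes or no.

yes

One route that works: 11 → 12 → 8 → 7 → 3 → 2 → 6 → 10 → 9 → 5 → 1.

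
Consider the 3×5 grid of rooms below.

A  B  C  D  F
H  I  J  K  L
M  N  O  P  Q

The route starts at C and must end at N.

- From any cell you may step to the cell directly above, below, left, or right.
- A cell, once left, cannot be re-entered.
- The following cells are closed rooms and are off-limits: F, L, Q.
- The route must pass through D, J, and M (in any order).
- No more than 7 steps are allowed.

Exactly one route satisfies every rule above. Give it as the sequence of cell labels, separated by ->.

Any route must reach D, J, and M and still end at N within 7 moves, so the order of the required stops is forced.
Route from C: right to D, down to K, 3× left (reaching H), down to M, right to N — 7 moves in all.
Check: all required cells visited; 7 ≤ 7 moves.

C -> D -> K -> J -> I -> H -> M -> N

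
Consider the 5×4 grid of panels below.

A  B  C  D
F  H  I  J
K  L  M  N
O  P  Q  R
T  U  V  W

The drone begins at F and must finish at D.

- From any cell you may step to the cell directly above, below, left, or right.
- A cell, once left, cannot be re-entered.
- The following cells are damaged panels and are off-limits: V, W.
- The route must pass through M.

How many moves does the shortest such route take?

6

Any route passes through M somewhere between F and D. Summing Manhattan distances along the two legs (F → M → D) gives a lower bound of 3 + 3 = 6 moves.
A route of 6 moves achieves this: F → K → L → M → I → C → D.
Since 6 matches the lower bound, it is optimal.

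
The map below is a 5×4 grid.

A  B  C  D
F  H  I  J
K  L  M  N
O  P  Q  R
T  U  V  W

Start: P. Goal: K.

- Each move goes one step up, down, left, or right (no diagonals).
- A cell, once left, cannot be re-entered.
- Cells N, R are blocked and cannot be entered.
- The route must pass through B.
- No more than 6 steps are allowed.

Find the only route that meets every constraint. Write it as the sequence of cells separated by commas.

Any route must reach B and still end at K within 6 moves, so the order of the required stops is forced.
Route from P: 3× up (reaching B), left to A, 2× down (reaching K) — 6 moves in all.
Check: all required cells visited; 6 ≤ 6 moves.

P, L, H, B, A, F, K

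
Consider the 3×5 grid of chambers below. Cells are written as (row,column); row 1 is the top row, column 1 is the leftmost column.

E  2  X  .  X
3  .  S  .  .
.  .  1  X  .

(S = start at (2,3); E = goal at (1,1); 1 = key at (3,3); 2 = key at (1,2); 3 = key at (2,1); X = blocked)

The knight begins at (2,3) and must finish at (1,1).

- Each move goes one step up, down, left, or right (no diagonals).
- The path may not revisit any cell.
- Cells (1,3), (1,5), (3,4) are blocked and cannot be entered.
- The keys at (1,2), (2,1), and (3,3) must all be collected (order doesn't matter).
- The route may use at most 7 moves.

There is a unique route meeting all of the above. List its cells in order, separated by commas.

The 7-move cap with required stops at (1,2), (2,1), (3,3) leaves no slack for detours.
Route from (2,3): down 1 to (3,3), left 2 to (3,1), up 1 to (2,1), right 1 to (2,2), up 1 to (1,2), left 1 to (1,1) — 7 moves in all.
Check: all required cells visited; 7 ≤ 7 moves.

(2,3), (3,3), (3,2), (3,1), (2,1), (2,2), (1,2), (1,1)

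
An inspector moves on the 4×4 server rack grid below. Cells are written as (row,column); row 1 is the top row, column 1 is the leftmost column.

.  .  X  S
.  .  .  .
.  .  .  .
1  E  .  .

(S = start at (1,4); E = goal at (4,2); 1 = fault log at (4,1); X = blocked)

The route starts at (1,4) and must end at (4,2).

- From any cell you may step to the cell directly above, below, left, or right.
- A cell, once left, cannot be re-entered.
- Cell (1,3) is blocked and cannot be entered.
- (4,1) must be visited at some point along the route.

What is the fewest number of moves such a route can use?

7

Any route passes through (4,1) somewhere between (1,4) and (4,2). Summing Manhattan distances along the two legs ((1,4) → (4,1) → (4,2)) gives a lower bound of 6 + 1 = 7 moves.
A route of 7 moves achieves this: (1,4) → (2,4) → (3,4) → (3,3) → (3,2) → (3,1) → (4,1) → (4,2).
Since 7 matches the lower bound, it is optimal.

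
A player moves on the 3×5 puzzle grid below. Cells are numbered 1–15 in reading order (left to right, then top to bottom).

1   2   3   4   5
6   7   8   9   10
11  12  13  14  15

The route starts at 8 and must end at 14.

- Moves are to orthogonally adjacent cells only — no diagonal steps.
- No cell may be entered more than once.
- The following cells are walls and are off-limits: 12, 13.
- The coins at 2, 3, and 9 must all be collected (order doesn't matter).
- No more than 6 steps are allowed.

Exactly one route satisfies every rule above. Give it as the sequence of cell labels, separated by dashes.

The 6-move cap with required stops at 2, 3, 9 leaves no slack for detours.
Route from 8: left to 7, up to 2, 2× right (reaching 4), 2× down (reaching 14) — 6 moves in all.
Check: all required cells visited; 6 ≤ 6 moves.

8 - 7 - 2 - 3 - 4 - 9 - 14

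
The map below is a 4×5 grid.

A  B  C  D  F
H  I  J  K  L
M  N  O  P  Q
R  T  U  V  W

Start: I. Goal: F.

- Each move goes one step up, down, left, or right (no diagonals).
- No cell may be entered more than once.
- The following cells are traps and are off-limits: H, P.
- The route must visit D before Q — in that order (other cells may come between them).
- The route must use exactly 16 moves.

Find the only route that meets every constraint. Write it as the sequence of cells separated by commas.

The waypoints must appear in the order D, Q, with no cell reused.
Route from I: up 1 to B, right 2 to D, down 1 to K, left 1 to J, down 1 to O, left 2 to M, down 1 to R, right 4 to W, up 3 to F — 16 moves in all.
Check: order respected (D at step 3, Q at step 14); 16 moves as required.

I, B, C, D, K, J, O, N, M, R, T, U, V, W, Q, L, F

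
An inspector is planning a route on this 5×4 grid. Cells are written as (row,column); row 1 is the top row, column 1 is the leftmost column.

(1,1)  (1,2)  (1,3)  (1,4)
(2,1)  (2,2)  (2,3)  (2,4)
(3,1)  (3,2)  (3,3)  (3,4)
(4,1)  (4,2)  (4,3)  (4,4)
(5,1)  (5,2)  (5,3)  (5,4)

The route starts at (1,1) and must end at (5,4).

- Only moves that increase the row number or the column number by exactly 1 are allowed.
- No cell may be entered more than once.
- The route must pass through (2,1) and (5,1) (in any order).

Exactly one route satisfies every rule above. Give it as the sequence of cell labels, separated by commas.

Moves only go right or down, so the column and row indices never decrease.
Route from (1,1): 4× down (reaching (5,1)), 3× right (reaching (5,4)) — 7 moves in all.
Check: all required cells visited.

(1,1), (2,1), (3,1), (4,1), (5,1), (5,2), (5,3), (5,4)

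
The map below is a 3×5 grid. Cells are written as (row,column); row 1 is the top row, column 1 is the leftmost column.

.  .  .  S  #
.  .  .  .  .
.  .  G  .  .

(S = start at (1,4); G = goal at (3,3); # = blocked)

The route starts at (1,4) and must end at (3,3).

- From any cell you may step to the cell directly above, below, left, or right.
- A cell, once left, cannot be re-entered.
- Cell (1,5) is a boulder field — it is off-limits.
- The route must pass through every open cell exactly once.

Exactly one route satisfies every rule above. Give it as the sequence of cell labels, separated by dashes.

(1,4) - (1,3) - (1,2) - (1,1) - (2,1) - (3,1) - (3,2) - (2,2) - (2,3) - (2,4) - (2,5) - (3,5) - (3,4) - (3,3)

Need to visit all 14 open cells exactly once, starting at (1,4) and ending at (3,3).
Route from (1,4): 3× left (reaching (1,1)), 2× down (reaching (3,1)), right to (3,2), up to (2,2), 3× right (reaching (2,5)), down to (3,5), 2× left (reaching (3,3)) — 13 moves in all.
Check: all 14 open cells covered.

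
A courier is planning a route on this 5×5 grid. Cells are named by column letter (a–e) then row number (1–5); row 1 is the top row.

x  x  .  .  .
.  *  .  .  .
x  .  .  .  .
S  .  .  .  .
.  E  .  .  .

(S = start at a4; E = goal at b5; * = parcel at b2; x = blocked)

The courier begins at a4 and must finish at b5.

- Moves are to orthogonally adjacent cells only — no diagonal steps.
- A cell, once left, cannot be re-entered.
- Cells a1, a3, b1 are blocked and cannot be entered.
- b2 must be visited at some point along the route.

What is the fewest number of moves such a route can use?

Any route passes through b2 somewhere between a4 and b5. Summing Manhattan distances along the two legs (a4 → b2 → b5) gives a lower bound of 3 + 3 = 6 moves.
The shortest route satisfying every rule uses 8 moves: a4 → b4 → b3 → b2 → c2 → c3 → c4 → c5 → b5.
The no-revisit rule (legs can't share cells) pushes the minimum above the 6-move bound; an exhaustive check rules out every length from 6 to 7, leaving 8 as the minimum.

8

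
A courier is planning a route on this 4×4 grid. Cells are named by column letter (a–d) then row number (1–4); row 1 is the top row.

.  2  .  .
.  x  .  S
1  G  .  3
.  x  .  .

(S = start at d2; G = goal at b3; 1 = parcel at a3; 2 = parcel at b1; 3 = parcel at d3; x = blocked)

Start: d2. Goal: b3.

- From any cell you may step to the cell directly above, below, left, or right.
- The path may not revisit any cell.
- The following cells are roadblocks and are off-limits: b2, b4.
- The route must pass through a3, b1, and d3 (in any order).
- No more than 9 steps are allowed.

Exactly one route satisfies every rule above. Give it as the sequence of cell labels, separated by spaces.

d2 d3 c3 c2 c1 b1 a1 a2 a3 b3

The budget equals the shortest possible length, so every move has to be on a shortest route through the required cells.
Route from d2: down to d3, left to c3, 2× up (reaching c1), 2× left (reaching a1), 2× down (reaching a3), right to b3 — 9 moves in all.
Check: all required cells visited; 9 ≤ 9 moves.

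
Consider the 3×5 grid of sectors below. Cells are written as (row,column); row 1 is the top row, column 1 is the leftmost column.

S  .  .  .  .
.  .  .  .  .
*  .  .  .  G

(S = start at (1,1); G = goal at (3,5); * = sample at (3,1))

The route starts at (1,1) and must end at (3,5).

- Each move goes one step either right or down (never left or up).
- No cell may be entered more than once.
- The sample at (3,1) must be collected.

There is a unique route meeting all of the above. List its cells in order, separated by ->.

Moves only go right or down, so the column and row indices never decrease.
Route from (1,1): down 2 to (3,1), right 4 to (3,5) — 6 moves in all.
Check: all required cells visited.

(1,1) -> (2,1) -> (3,1) -> (3,2) -> (3,3) -> (3,4) -> (3,5)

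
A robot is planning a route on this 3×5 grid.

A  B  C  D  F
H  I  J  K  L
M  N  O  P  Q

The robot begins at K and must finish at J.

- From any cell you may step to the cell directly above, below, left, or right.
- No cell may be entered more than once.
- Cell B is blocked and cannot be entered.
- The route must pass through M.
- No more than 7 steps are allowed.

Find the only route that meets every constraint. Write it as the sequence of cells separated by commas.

K, P, O, N, M, H, I, J

Any route must reach M and still end at J within 7 moves, so the order of the required stops is forced.
Route from K: down 1 to P, left 3 to M, up 1 to H, right 2 to J — 7 moves in all.
Check: all required cells visited; 7 ≤ 7 moves.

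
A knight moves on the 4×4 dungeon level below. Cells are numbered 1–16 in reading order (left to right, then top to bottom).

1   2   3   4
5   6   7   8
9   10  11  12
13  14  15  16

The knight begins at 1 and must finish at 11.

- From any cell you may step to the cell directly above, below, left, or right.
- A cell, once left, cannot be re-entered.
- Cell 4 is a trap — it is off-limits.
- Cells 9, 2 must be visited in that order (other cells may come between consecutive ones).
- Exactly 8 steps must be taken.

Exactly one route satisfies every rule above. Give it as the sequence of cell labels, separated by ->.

1 -> 5 -> 9 -> 10 -> 6 -> 2 -> 3 -> 7 -> 11

The waypoints must appear in the order 9, 2, with no cell reused.
Route from 1: 2× down (reaching 9), right to 10, 2× up (reaching 2), right to 3, 2× down (reaching 11) — 8 moves in all.
Check: order respected (9 at step 2, 2 at step 5); 8 moves as required.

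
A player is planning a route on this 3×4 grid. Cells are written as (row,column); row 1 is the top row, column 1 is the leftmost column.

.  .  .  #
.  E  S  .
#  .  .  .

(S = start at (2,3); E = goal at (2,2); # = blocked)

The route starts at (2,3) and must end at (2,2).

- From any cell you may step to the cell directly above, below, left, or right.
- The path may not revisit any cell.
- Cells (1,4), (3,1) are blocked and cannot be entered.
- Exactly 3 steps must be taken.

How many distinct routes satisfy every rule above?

2

Need simple routes of exactly 3 moves from (2,3) to (2,2) (Manhattan distance 1, so 1 moves are spent on a detour and 1 undoing it).
Enumerating: (2,3) (1,3) (1,2) (2,2) | (2,3) (3,3) (3,2) (2,2).
That gives 2 routes.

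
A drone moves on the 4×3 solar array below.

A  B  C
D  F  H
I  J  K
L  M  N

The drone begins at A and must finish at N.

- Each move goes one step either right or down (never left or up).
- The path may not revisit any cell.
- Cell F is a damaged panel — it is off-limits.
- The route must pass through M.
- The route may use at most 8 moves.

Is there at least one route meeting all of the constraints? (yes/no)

One route that works: A → D → I → L → M → N.

yes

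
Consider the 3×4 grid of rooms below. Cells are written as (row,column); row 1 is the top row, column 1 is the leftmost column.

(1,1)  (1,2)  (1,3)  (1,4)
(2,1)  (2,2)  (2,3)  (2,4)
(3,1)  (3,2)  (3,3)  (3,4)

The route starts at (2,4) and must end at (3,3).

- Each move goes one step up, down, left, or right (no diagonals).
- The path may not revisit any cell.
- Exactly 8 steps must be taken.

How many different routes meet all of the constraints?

Need simple routes of exactly 8 moves from (2,4) to (3,3) (Manhattan distance 2, so 3 moves are spent on a detour and 3 undoing it).
Branch systematically from the start, pruning whenever the remaining move budget drops below the Manhattan distance to (3,3) or differs from it in parity. Grouping the completions by first move — via (1,4): 5; via (2,3): 4 (no valid completion starts via (3,4)) — and summing: 5 + 4 = 9.
That gives 9 routes.

9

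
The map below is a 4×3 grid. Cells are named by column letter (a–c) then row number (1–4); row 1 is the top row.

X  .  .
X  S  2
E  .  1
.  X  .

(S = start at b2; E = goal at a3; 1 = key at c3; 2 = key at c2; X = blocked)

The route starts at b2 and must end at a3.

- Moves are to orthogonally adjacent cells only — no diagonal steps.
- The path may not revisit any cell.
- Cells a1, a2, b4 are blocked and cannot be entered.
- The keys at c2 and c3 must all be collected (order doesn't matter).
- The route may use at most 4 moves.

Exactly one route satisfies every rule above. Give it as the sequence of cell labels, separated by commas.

Any route must reach c2 and c3 and still end at a3 within 4 moves, so the order of the required stops is forced.
Route from b2: right 1 to c2, down 1 to c3, left 2 to a3 — 4 moves in all.
Check: all required cells visited; 4 ≤ 4 moves.

b2, c2, c3, b3, a3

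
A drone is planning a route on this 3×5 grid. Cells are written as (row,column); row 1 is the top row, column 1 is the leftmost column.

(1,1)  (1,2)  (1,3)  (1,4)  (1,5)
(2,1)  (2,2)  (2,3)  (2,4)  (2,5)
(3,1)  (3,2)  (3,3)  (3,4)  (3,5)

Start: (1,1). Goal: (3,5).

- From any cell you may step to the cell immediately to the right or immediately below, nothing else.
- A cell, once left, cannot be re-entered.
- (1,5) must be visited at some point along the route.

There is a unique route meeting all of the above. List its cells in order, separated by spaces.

Moves only go right or down, so the column and row indices never decrease.
Route from (1,1): right 4 to (1,5), down 2 to (3,5) — 6 moves in all.
Check: all required cells visited.

(1,1) (1,2) (1,3) (1,4) (1,5) (2,5) (3,5)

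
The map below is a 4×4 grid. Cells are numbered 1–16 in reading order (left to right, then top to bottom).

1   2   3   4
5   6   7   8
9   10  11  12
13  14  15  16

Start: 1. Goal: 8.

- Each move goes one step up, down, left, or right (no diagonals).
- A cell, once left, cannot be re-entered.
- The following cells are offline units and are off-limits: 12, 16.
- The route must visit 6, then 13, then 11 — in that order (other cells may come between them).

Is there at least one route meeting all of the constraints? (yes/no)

One route that works: 1 → 5 → 6 → 10 → 9 → 13 → 14 → 15 → 11 → 7 → 8.

yes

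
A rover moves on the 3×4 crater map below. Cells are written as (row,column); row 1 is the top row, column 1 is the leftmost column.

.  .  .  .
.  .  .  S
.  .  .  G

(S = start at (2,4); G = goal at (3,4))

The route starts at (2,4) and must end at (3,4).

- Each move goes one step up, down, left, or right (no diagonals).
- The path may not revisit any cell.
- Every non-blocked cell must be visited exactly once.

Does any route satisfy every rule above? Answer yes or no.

yes

One route that works: (2,4) → (1,4) → (1,3) → (2,3) → (2,2) → (1,2) → (1,1) → (2,1) → (3,1) → (3,2) → (3,3) → (3,4).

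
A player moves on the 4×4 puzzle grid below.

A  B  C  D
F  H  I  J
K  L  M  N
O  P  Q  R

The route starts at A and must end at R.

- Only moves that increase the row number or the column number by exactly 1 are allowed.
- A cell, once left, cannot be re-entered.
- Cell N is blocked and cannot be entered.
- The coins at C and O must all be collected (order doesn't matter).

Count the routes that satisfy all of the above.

0

A right/down-only route from A to R makes exactly 3 down-moves and 3 right-moves in some order.
With no other constraints that would be C(6,3) = 20 routes.
O is below but to the left of C: going C → O would need a leftward move and O → C an upward move, so no right/down-only route can visit both required cells.
No route satisfies every constraint, so the count is 0.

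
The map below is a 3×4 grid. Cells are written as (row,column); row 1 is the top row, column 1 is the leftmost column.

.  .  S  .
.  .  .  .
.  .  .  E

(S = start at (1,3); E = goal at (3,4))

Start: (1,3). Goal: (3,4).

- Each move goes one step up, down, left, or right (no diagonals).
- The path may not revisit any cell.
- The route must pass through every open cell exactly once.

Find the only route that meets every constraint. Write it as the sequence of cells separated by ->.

Need to visit all 12 open cells exactly once, starting at (1,3) and ending at (3,4).
Cell (1,1) has only two open neighbours ((2,1) and (1,2)), so the path must pass straight through it: one of those is the cell it's entered from and the other is where it exits.
Route from (1,3): right 1 to (1,4), down 1 to (2,4), left 2 to (2,2), up 1 to (1,2), left 1 to (1,1), down 2 to (3,1), right 3 to (3,4) — 11 moves in all.
Check: all 12 open cells covered.

(1,3) -> (1,4) -> (2,4) -> (2,3) -> (2,2) -> (1,2) -> (1,1) -> (2,1) -> (3,1) -> (3,2) -> (3,3) -> (3,4)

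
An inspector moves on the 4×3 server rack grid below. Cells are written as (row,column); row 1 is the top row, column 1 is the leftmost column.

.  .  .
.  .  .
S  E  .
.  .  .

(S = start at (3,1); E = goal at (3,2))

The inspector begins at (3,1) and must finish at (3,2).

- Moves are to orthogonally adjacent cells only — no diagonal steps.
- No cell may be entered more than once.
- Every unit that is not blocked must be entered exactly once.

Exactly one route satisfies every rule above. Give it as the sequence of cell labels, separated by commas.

(3,1), (4,1), (4,2), (4,3), (3,3), (2,3), (1,3), (1,2), (1,1), (2,1), (2,2), (3,2)

Need to visit all 12 open cells exactly once, starting at (3,1) and ending at (3,2).
Cell (4,3) has only two open neighbours ((3,3) and (4,2)), so the path must pass straight through it: one of those is the cell it's entered from and the other is where it exits.
Route from (3,1): down to (4,1), 2× right (reaching (4,3)), 3× up (reaching (1,3)), 2× left (reaching (1,1)), down to (2,1), right to (2,2), down to (3,2) — 11 moves in all.
Check: all 12 open cells covered.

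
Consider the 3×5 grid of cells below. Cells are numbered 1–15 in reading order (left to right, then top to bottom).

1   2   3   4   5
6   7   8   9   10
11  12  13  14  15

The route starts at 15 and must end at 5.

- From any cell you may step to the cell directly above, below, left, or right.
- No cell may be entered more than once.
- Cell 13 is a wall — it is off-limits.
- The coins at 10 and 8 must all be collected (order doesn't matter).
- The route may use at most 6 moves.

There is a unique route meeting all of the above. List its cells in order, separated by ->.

Any route must reach 10 and 8 and still end at 5 within 6 moves, so the order of the required stops is forced.
Route from 15: up to 10, 2× left (reaching 8), up to 3, 2× right (reaching 5) — 6 moves in all.
Check: all required cells visited; 6 ≤ 6 moves.

15 -> 10 -> 9 -> 8 -> 3 -> 4 -> 5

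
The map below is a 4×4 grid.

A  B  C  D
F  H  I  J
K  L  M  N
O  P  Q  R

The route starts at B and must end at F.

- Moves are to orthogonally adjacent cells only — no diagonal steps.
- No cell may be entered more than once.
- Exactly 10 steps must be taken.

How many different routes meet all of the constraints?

Need simple routes of exactly 10 moves from B to F (Manhattan distance 2, so 4 moves are spent on a detour and 4 undoing it).
Branch systematically from the start, pruning whenever the remaining move budget drops below the Manhattan distance to F or differs from it in parity. Grouping the completions by first move — via H: 10; via C: 30 (no valid completion starts via A) — and summing: 10 + 30 = 40.
That gives 40 routes.

40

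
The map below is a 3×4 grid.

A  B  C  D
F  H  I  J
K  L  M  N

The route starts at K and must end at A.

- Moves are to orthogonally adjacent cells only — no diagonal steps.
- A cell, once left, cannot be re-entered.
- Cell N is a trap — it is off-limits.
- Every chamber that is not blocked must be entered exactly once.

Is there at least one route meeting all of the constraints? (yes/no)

One route that works: K → F → H → L → M → I → J → D → C → B → A.

yes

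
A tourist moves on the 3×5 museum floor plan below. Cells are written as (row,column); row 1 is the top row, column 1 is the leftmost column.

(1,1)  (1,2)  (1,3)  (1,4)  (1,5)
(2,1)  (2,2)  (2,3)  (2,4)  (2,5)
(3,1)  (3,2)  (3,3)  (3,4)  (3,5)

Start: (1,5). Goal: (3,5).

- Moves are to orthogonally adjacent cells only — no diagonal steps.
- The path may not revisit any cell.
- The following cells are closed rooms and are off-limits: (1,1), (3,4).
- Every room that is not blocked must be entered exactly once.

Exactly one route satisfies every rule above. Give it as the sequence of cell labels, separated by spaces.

Need to visit all 13 open cells exactly once, starting at (1,5) and ending at (3,5).
Cell (1,2) has only two open neighbours ((2,2) and (1,3)), so the path must pass straight through it: one of those is the cell it's entered from and the other is where it exits.
Route from (1,5): 3× left (reaching (1,2)), down to (2,2), left to (2,1), down to (3,1), 2× right (reaching (3,3)), up to (2,3), 2× right (reaching (2,5)), down to (3,5) — 12 moves in all.
Check: all 13 open cells covered.

(1,5) (1,4) (1,3) (1,2) (2,2) (2,1) (3,1) (3,2) (3,3) (2,3) (2,4) (2,5) (3,5)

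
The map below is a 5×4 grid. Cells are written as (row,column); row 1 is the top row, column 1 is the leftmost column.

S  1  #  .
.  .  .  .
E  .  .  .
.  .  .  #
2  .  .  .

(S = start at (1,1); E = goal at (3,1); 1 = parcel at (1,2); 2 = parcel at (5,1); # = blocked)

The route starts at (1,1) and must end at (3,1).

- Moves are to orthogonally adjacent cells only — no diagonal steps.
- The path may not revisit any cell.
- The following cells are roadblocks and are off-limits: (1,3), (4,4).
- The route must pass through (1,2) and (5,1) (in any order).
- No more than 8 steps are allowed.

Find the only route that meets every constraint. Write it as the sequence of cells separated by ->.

The 8-move cap with required stops at (1,2), (5,1) leaves no slack for detours.
Route from (1,1): right 1 to (1,2), down 4 to (5,2), left 1 to (5,1), up 2 to (3,1) — 8 moves in all.
Check: all required cells visited; 8 ≤ 8 moves.

(1,1) -> (1,2) -> (2,2) -> (3,2) -> (4,2) -> (5,2) -> (5,1) -> (4,1) -> (3,1)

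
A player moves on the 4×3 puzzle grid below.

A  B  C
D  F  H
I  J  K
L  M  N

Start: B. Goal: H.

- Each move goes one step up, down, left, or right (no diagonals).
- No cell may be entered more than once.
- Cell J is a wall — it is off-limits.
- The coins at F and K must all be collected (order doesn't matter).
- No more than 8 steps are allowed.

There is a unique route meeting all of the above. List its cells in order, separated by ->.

B -> F -> D -> I -> L -> M -> N -> K -> H

Any route must reach F and K and still end at H within 8 moves, so the order of the required stops is forced.
Route from B: down 1 to F, left 1 to D, down 2 to L, right 2 to N, up 2 to H — 8 moves in all.
Check: all required cells visited; 8 ≤ 8 moves.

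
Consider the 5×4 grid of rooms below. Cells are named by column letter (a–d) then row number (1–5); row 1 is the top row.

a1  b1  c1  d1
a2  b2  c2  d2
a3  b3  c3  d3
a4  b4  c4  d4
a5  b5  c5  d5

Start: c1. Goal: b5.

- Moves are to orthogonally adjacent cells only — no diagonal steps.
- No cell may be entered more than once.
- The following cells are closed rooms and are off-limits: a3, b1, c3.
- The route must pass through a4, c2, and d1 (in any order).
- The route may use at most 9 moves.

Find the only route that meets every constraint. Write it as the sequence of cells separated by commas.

Any route must reach a4, c2, and d1 and still end at b5 within 9 moves, so the order of the required stops is forced.
Route from c1: right 1 to d1, down 1 to d2, left 2 to b2, down 2 to b4, left 1 to a4, down 1 to a5, right 1 to b5 — 9 moves in all.
Check: all required cells visited; 9 ≤ 9 moves.

c1, d1, d2, c2, b2, b3, b4, a4, a5, b5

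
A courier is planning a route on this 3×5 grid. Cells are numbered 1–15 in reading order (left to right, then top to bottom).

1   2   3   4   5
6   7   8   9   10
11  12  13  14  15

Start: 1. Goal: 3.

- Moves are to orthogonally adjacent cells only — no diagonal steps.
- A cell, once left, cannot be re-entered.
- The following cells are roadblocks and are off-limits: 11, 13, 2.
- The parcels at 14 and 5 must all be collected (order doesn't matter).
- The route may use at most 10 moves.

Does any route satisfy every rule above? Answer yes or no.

One route that works: 1 → 6 → 7 → 8 → 9 → 14 → 15 → 10 → 5 → 4 → 3.

yes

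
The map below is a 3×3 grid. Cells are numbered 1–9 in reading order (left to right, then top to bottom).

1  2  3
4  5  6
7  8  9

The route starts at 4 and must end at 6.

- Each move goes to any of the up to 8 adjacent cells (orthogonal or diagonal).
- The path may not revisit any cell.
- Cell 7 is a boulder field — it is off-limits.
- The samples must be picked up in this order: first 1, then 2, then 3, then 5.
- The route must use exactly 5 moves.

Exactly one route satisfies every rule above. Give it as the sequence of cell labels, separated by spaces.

The waypoints must appear in the order 1, 2, 3, 5, with no cell reused.
Route from 4: up to 1, 2× right (reaching 3), down-left to 5, right to 6 — 5 moves in all.
Check: order respected (1 at step 1, 2 at step 2, 3 at step 3, 5 at step 4); 5 moves as required.

4 1 2 3 5 6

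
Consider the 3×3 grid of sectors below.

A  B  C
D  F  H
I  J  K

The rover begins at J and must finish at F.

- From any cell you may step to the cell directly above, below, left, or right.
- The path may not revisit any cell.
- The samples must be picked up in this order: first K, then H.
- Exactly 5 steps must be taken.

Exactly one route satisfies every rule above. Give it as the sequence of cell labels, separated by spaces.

J K H C B F

The waypoints must appear in the order K, H, with no cell reused.
Route from J: right to K, 2× up (reaching C), left to B, down to F — 5 moves in all.
Check: order respected (K at step 1, H at step 2); 5 moves as required.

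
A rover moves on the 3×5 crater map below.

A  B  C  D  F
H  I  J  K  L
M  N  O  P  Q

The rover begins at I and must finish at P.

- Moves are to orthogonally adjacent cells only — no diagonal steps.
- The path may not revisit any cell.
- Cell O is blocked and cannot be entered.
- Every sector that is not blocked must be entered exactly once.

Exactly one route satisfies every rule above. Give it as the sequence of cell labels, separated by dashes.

I - N - M - H - A - B - C - J - K - D - F - L - Q - P

Need to visit all 14 open cells exactly once, starting at I and ending at P.
Cell N has only two open neighbours (I and M), so the path must pass straight through it: one of those is the cell it's entered from and the other is where it exits.
Route from I: down to N, left to M, 2× up (reaching A), 2× right (reaching C), down to J, right to K, up to D, right to F, 2× down (reaching Q), left to P — 13 moves in all.
Check: all 14 open cells covered.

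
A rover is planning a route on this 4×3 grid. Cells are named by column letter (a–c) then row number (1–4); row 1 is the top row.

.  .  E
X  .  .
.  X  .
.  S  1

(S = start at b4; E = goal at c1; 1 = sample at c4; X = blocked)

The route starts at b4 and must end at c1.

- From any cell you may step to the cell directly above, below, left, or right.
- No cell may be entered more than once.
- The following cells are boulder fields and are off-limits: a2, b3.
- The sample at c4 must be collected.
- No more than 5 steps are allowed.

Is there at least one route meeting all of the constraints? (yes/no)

One route that works: b4 → c4 → c3 → c2 → c1.

yes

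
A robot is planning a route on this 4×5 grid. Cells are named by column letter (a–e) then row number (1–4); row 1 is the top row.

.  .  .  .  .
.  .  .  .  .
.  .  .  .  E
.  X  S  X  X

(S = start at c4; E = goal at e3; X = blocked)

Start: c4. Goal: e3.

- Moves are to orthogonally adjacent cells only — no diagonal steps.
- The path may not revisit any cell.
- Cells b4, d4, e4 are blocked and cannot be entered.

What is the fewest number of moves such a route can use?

The Manhattan distance from c4 to e3 is |4−3| + |3−5| = 3, so at least 3 moves are needed.
A route of 3 moves achieves this: c4 → c3 → d3 → e3.
Since 3 matches the lower bound, it is optimal.

3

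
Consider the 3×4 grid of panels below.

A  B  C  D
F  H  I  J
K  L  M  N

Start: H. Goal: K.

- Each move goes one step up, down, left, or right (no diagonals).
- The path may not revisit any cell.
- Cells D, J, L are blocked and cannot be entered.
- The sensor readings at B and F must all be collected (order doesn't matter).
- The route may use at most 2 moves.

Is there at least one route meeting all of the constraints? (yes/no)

no

Even ignoring the no-revisit rule, getting from H to K, taking the cheapest ordering H → B → F → K needs at least 1 + 2 + 1 = 4 moves (Manhattan distance per leg), which exceeds the 2-move limit.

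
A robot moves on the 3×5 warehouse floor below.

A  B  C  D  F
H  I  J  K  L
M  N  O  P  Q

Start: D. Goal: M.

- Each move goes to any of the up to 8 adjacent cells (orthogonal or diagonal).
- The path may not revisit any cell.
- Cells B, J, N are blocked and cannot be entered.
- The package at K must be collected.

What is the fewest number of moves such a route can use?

4

Any route passes through K somewhere between D and M. Summing Chebyshev distances along the two legs (D → K → M) gives a lower bound of 1 + 3 = 4 moves.
A route of 4 moves achieves this: D → K → C → I → M.
Since 4 matches the lower bound, it is optimal.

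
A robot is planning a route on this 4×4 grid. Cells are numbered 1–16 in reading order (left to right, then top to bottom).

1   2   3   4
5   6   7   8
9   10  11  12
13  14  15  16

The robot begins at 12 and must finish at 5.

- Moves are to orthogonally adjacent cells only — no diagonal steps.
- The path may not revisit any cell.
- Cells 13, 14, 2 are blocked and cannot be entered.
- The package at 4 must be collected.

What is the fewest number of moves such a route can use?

Any route passes through 4 somewhere between 12 and 5. Summing Manhattan distances along the two legs (12 → 4 → 5) gives a lower bound of 2 + 4 = 6 moves.
A route of 6 moves achieves this: 12 → 8 → 4 → 3 → 7 → 6 → 5.
Since 6 matches the lower bound, it is optimal.

6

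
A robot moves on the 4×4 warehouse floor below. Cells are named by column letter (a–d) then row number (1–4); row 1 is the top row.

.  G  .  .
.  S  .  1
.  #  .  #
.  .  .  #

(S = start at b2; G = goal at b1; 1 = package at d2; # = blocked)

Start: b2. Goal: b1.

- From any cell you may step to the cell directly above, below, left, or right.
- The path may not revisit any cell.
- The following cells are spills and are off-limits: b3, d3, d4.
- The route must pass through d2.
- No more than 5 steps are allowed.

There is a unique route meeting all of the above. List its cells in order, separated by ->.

The budget equals the shortest possible length, so every move has to be on a shortest route through the required cells.
Route from b2: right 2 to d2, up 1 to d1, left 2 to b1 — 5 moves in all.
Check: all required cells visited; 5 ≤ 5 moves.

b2 -> c2 -> d2 -> d1 -> c1 -> b1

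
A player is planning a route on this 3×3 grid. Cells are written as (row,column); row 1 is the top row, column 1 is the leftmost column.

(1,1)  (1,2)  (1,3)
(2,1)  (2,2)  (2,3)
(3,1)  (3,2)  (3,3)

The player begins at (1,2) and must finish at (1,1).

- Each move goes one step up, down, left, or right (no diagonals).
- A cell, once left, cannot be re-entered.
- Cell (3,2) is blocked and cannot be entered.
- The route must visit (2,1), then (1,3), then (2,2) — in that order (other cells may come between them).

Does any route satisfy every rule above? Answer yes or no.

Ignoring the required order, 1 revisit-free route from (1,2) to (1,1) passes through all of (2,1), (1,3), and (2,2); the waypoint orders that occur are (1,3) → (2,2) → (2,1) (1) — never (2,1) → (1,3) → (2,2).

no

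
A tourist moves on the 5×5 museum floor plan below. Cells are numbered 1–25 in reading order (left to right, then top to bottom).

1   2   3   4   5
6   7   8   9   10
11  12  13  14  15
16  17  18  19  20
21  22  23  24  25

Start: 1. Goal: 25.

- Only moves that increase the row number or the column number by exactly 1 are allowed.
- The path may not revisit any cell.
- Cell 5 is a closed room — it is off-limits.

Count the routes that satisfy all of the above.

69

A right/down-only route from 1 to 25 makes exactly 4 down-moves and 4 right-moves in some order.
With no other constraints that would be C(8,4) = 70 routes.
Subtract routes through each blocked cell (inclusion–exclusion for overlaps): − through 5: 1 → 69.
That gives 69 routes.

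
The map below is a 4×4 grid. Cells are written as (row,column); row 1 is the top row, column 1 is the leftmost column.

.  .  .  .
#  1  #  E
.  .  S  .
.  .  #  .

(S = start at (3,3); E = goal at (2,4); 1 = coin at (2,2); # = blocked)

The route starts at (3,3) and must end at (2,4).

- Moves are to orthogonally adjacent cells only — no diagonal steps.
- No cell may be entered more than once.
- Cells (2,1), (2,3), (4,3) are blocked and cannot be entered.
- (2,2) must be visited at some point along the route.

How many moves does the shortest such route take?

Any route passes through (2,2) somewhere between (3,3) and (2,4). Summing Manhattan distances along the two legs ((3,3) → (2,2) → (2,4)) gives a lower bound of 2 + 2 = 4 moves.
That bound ignores the blocked cells. Measuring each leg by the fewest moves that actually steer around them ((3,3)→(2,2): 2; (2,2)→(2,4): 4) raises the lower bound to 6.
A route of 6 moves exists: (3,3) → (3,2) → (2,2) → (1,2) → (1,3) → (1,4) → (2,4).
Since 6 matches that lower bound, it is optimal.

6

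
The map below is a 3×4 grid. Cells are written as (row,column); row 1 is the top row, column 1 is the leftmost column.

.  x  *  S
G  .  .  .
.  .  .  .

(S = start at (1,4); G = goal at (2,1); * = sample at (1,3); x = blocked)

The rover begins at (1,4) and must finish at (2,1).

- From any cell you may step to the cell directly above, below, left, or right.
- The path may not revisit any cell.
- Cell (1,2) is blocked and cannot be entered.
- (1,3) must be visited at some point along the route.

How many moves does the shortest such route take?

4

Any route passes through (1,3) somewhere between (1,4) and (2,1). Summing Manhattan distances along the two legs ((1,4) → (1,3) → (2,1)) gives a lower bound of 1 + 3 = 4 moves.
A route of 4 moves achieves this: (1,4) → (1,3) → (2,3) → (2,2) → (2,1).
Since 4 matches the lower bound, it is optimal.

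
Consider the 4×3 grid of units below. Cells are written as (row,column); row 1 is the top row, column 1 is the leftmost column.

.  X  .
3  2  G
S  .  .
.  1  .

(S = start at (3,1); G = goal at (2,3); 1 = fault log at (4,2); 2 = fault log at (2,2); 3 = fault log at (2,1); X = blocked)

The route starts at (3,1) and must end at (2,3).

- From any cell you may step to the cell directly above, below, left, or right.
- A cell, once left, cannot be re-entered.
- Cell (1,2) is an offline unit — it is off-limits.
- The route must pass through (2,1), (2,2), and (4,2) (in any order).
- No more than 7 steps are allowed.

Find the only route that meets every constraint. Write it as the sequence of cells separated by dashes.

(3,1) - (2,1) - (2,2) - (3,2) - (4,2) - (4,3) - (3,3) - (2,3)

The 7-move cap with required stops at (2,1), (2,2), (4,2) leaves no slack for detours.
Route from (3,1): up to (2,1), right to (2,2), 2× down (reaching (4,2)), right to (4,3), 2× up (reaching (2,3)) — 7 moves in all.
Check: all required cells visited; 7 ≤ 7 moves.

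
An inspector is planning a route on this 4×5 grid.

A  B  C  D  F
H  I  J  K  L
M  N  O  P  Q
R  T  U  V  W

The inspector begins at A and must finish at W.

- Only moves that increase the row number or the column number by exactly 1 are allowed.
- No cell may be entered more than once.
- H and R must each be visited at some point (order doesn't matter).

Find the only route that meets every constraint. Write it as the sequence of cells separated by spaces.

Moves only go right or down, so the column and row indices never decrease.
Route from A: 3× down (reaching R), 4× right (reaching W) — 7 moves in all.
Check: all required cells visited.

A H M R T U V W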